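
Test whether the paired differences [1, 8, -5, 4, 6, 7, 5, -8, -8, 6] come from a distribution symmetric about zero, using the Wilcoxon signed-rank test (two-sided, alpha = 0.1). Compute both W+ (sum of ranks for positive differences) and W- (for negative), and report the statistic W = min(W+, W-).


Step 1: Drop any zero differences (none here) and take |d_i|.
|d| = [1, 8, 5, 4, 6, 7, 5, 8, 8, 6]
Step 2: Midrank |d_i| (ties get averaged ranks).
ranks: |1|->1, |8|->9, |5|->3.5, |4|->2, |6|->5.5, |7|->7, |5|->3.5, |8|->9, |8|->9, |6|->5.5
Step 3: Attach original signs; sum ranks with positive sign and with negative sign.
W+ = 1 + 9 + 2 + 5.5 + 7 + 3.5 + 5.5 = 33.5
W- = 3.5 + 9 + 9 = 21.5
(Check: W+ + W- = 55 should equal n(n+1)/2 = 55.)
Step 4: Test statistic W = min(W+, W-) = 21.5.
Step 5: Ties in |d|, so use the tie-corrected normal approximation.
        E[W] = n(n+1)/4 = 10*11/4 = 27.5.
        Tie groups: |d|=5 (t=2), |d|=6 (t=2), |d|=8 (t=3); sum(t^3 - t) = 36.
        Var[W] = n(n+1)(2n+1)/24 - sum(t^3-t)/48 = 2310/24 - 36/48 = 95.5.
        z = (W - E[W]) / sqrt(Var[W]) = (21.5 - 27.5) / 9.7724 = -0.6140.
        Two-sided p = 2*Phi(z) = 0.539233.
Step 6: alpha = 0.1. fail to reject H0.

W+ = 33.5, W- = 21.5, W = min = 21.5, p = 0.539233, fail to reject H0.


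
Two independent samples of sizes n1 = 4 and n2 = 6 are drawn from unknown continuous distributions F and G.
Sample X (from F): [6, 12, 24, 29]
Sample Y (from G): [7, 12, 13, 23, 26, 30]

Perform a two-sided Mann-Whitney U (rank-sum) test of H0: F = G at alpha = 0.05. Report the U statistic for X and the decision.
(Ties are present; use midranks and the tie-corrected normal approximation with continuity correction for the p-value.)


Step 1: Combine and sort all 10 observations; assign midranks.
sorted (value, group): (6,X), (7,Y), (12,X), (12,Y), (13,Y), (23,Y), (24,X), (26,Y), (29,X), (30,Y)
ranks: 6->1, 7->2, 12->3.5, 12->3.5, 13->5, 23->6, 24->7, 26->8, 29->9, 30->10
Step 2: Rank sum for X: R1 = 1 + 3.5 + 7 + 9 = 20.5.
Step 3: U_X = R1 - n1(n1+1)/2 = 20.5 - 4*5/2 = 20.5 - 10 = 10.5.
       U_Y = n1*n2 - U_X = 24 - 10.5 = 13.5.
Step 4: Ties are present, so use the tie-corrected normal approximation (with continuity correction) for the p-value.
Step 5: p-value = 0.830664; compare to alpha = 0.05. fail to reject H0.

U_X = 10.5, p = 0.830664, fail to reject H0 at alpha = 0.05.


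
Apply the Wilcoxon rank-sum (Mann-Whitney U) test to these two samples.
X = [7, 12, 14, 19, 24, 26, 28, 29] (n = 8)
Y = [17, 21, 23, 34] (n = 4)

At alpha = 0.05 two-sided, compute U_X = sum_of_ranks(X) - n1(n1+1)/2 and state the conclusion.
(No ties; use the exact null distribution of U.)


Step 1: Combine and sort all 12 observations; assign midranks.
sorted (value, group): (7,X), (12,X), (14,X), (17,Y), (19,X), (21,Y), (23,Y), (24,X), (26,X), (28,X), (29,X), (34,Y)
ranks: 7->1, 12->2, 14->3, 17->4, 19->5, 21->6, 23->7, 24->8, 26->9, 28->10, 29->11, 34->12
Step 2: Rank sum for X: R1 = 1 + 2 + 3 + 5 + 8 + 9 + 10 + 11 = 49.
Step 3: U_X = R1 - n1(n1+1)/2 = 49 - 8*9/2 = 49 - 36 = 13.
       U_Y = n1*n2 - U_X = 32 - 13 = 19.
Step 4: No ties, so the exact null distribution of U (based on enumerating the C(12,8) = 495 equally likely rank assignments) gives the two-sided p-value.
Step 5: p-value = 0.682828; compare to alpha = 0.05. fail to reject H0.

U_X = 13, p = 0.682828, fail to reject H0 at alpha = 0.05.


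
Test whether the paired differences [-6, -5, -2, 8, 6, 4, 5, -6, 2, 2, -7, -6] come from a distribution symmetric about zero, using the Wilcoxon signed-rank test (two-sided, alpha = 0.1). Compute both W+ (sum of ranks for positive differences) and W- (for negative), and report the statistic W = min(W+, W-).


Step 1: Drop any zero differences (none here) and take |d_i|.
|d| = [6, 5, 2, 8, 6, 4, 5, 6, 2, 2, 7, 6]
Step 2: Midrank |d_i| (ties get averaged ranks).
ranks: |6|->8.5, |5|->5.5, |2|->2, |8|->12, |6|->8.5, |4|->4, |5|->5.5, |6|->8.5, |2|->2, |2|->2, |7|->11, |6|->8.5
Step 3: Attach original signs; sum ranks with positive sign and with negative sign.
W+ = 12 + 8.5 + 4 + 5.5 + 2 + 2 = 34
W- = 8.5 + 5.5 + 2 + 8.5 + 11 + 8.5 = 44
(Check: W+ + W- = 78 should equal n(n+1)/2 = 78.)
Step 4: Test statistic W = min(W+, W-) = 34.
Step 5: Ties in |d|, so use the tie-corrected normal approximation.
        E[W] = n(n+1)/4 = 12*13/4 = 39.
        Tie groups: |d|=2 (t=3), |d|=5 (t=2), |d|=6 (t=4); sum(t^3 - t) = 90.
        Var[W] = n(n+1)(2n+1)/24 - sum(t^3-t)/48 = 3900/24 - 90/48 = 160.625.
        z = (W - E[W]) / sqrt(Var[W]) = (34 - 39) / 12.6738 = -0.3945.
        Two-sided p = 2*Phi(z) = 0.693201.
Step 6: alpha = 0.1. fail to reject H0.

W+ = 34, W- = 44, W = min = 34, p = 0.693201, fail to reject H0.


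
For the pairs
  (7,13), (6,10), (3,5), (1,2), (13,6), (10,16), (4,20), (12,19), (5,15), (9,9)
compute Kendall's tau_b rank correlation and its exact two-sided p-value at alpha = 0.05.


Step 1: Enumerate the 45 unordered pairs (i,j) with i<j and classify each by sign(x_j-x_i) * sign(y_j-y_i).
  (1,2):dx=-1,dy=-3->C; (1,3):dx=-4,dy=-8->C; (1,4):dx=-6,dy=-11->C; (1,5):dx=+6,dy=-7->D
  (1,6):dx=+3,dy=+3->C; (1,7):dx=-3,dy=+7->D; (1,8):dx=+5,dy=+6->C; (1,9):dx=-2,dy=+2->D
  (1,10):dx=+2,dy=-4->D; (2,3):dx=-3,dy=-5->C; (2,4):dx=-5,dy=-8->C; (2,5):dx=+7,dy=-4->D
  (2,6):dx=+4,dy=+6->C; (2,7):dx=-2,dy=+10->D; (2,8):dx=+6,dy=+9->C; (2,9):dx=-1,dy=+5->D
  (2,10):dx=+3,dy=-1->D; (3,4):dx=-2,dy=-3->C; (3,5):dx=+10,dy=+1->C; (3,6):dx=+7,dy=+11->C
  (3,7):dx=+1,dy=+15->C; (3,8):dx=+9,dy=+14->C; (3,9):dx=+2,dy=+10->C; (3,10):dx=+6,dy=+4->C
  (4,5):dx=+12,dy=+4->C; (4,6):dx=+9,dy=+14->C; (4,7):dx=+3,dy=+18->C; (4,8):dx=+11,dy=+17->C
  (4,9):dx=+4,dy=+13->C; (4,10):dx=+8,dy=+7->C; (5,6):dx=-3,dy=+10->D; (5,7):dx=-9,dy=+14->D
  (5,8):dx=-1,dy=+13->D; (5,9):dx=-8,dy=+9->D; (5,10):dx=-4,dy=+3->D; (6,7):dx=-6,dy=+4->D
  (6,8):dx=+2,dy=+3->C; (6,9):dx=-5,dy=-1->C; (6,10):dx=-1,dy=-7->C; (7,8):dx=+8,dy=-1->D
  (7,9):dx=+1,dy=-5->D; (7,10):dx=+5,dy=-11->D; (8,9):dx=-7,dy=-4->C; (8,10):dx=-3,dy=-10->C
  (9,10):dx=+4,dy=-6->D
Step 2: C = 27, D = 18, total pairs = 45.
Step 3: tau = (C - D)/(n(n-1)/2) = (27 - 18)/45 = 0.200000.
Step 4: Exact two-sided p-value (enumerate n! = 3628800 permutations of y under H0): p = 0.484313.
Step 5: alpha = 0.05. fail to reject H0.

tau_b = 0.2000 (C=27, D=18), p = 0.484313, fail to reject H0.


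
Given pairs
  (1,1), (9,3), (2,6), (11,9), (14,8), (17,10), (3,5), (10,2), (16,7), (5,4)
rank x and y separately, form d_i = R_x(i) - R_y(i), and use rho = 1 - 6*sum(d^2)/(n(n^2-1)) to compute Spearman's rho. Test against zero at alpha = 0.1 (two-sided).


Step 1: Rank x and y separately (midranks; no ties here).
rank(x): 1->1, 9->5, 2->2, 11->7, 14->8, 17->10, 3->3, 10->6, 16->9, 5->4
rank(y): 1->1, 3->3, 6->6, 9->9, 8->8, 10->10, 5->5, 2->2, 7->7, 4->4
Step 2: d_i = R_x(i) - R_y(i); compute d_i^2.
  (1-1)^2=0, (5-3)^2=4, (2-6)^2=16, (7-9)^2=4, (8-8)^2=0, (10-10)^2=0, (3-5)^2=4, (6-2)^2=16, (9-7)^2=4, (4-4)^2=0
sum(d^2) = 48.
Step 3: rho = 1 - 6*48 / (10*(10^2 - 1)) = 1 - 288/990 = 0.709091.
Step 4: Under H0, t = rho * sqrt((n-2)/(1-rho^2)) = 2.8444 ~ t(8).
Step 5: Two-sided p-value from the t-distribution with 8 df = 0.021666.
Step 6: alpha = 0.1. reject H0.

rho = 0.7091, p = 0.021666, reject H0 at alpha = 0.1.


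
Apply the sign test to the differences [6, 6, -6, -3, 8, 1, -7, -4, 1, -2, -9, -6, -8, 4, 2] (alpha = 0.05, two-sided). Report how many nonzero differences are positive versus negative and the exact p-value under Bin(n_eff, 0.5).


Step 1: Discard zero differences. Original n = 15; n_eff = number of nonzero differences = 15.
Nonzero differences (with sign): +6, +6, -6, -3, +8, +1, -7, -4, +1, -2, -9, -6, -8, +4, +2
Step 2: Count signs: positive = 7, negative = 8.
Step 3: Under H0: P(positive) = 0.5, so the number of positives S ~ Bin(15, 0.5).
Step 4: Two-sided exact p-value = sum of Bin(15,0.5) probabilities at or below the observed probability = 1.000000.
Step 5: alpha = 0.05. fail to reject H0.

n_eff = 15, pos = 7, neg = 8, p = 1.000000, fail to reject H0.


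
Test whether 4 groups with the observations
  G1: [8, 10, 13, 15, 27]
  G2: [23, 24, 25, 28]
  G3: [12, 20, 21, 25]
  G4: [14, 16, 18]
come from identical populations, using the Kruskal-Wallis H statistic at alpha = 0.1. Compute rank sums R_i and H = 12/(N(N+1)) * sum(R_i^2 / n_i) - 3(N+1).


Step 1: Combine all N = 16 observations and assign midranks.
sorted (value, group, rank): (8,G1,1), (10,G1,2), (12,G3,3), (13,G1,4), (14,G4,5), (15,G1,6), (16,G4,7), (18,G4,8), (20,G3,9), (21,G3,10), (23,G2,11), (24,G2,12), (25,G2,13.5), (25,G3,13.5), (27,G1,15), (28,G2,16)
Step 2: Sum ranks within each group.
R_1 = 28 (n_1 = 5)
R_2 = 52.5 (n_2 = 4)
R_3 = 35.5 (n_3 = 4)
R_4 = 20 (n_4 = 3)
Step 3: H = 12/(N(N+1)) * sum(R_i^2/n_i) - 3(N+1)
     = 12/(16*17) * (28^2/5 + 52.5^2/4 + 35.5^2/4 + 20^2/3) - 3*17
     = 0.044118 * 1294.26 - 51
     = 6.099632.
Step 4: Ties present; correction factor C = 1 - 6/(16^3 - 16) = 0.998529. Corrected H = 6.099632 / 0.998529 = 6.108616.
Step 5: Under H0, H ~ chi^2(3); p-value = 0.106444.
Step 6: alpha = 0.1. fail to reject H0.

H = 6.1086, df = 3, p = 0.106444, fail to reject H0.


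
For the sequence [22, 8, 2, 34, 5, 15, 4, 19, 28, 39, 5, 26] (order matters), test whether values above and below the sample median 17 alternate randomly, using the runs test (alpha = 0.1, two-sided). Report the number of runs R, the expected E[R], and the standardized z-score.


Step 1: Compute median = 17; label A = above, B = below.
Labels in order: ABBABBBAAABA  (n_A = 6, n_B = 6)
Step 2: Count runs R = 7.
Step 3: Under H0 (random ordering), E[R] = 2*n_A*n_B/(n_A+n_B) + 1 = 2*6*6/12 + 1 = 7.0000.
        Var[R] = 2*n_A*n_B*(2*n_A*n_B - n_A - n_B) / ((n_A+n_B)^2 * (n_A+n_B-1)) = 4320/1584 = 2.7273.
        SD[R] = 1.6514.
Step 4: R = E[R], so z = 0 with no continuity correction.
Step 5: Two-sided p-value via normal approximation = 2*(1 - Phi(|z|)) = 1.000000.
Step 6: alpha = 0.1. fail to reject H0.

R = 7, z = 0.0000, p = 1.000000, fail to reject H0.


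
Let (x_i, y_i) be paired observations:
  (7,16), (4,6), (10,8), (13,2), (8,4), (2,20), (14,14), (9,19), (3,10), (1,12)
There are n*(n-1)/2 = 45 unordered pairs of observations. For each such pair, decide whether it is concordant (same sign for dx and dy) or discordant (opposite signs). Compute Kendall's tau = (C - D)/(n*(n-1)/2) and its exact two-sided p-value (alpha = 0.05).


Step 1: Enumerate the 45 unordered pairs (i,j) with i<j and classify each by sign(x_j-x_i) * sign(y_j-y_i).
  (1,2):dx=-3,dy=-10->C; (1,3):dx=+3,dy=-8->D; (1,4):dx=+6,dy=-14->D; (1,5):dx=+1,dy=-12->D
  (1,6):dx=-5,dy=+4->D; (1,7):dx=+7,dy=-2->D; (1,8):dx=+2,dy=+3->C; (1,9):dx=-4,dy=-6->C
  (1,10):dx=-6,dy=-4->C; (2,3):dx=+6,dy=+2->C; (2,4):dx=+9,dy=-4->D; (2,5):dx=+4,dy=-2->D
  (2,6):dx=-2,dy=+14->D; (2,7):dx=+10,dy=+8->C; (2,8):dx=+5,dy=+13->C; (2,9):dx=-1,dy=+4->D
  (2,10):dx=-3,dy=+6->D; (3,4):dx=+3,dy=-6->D; (3,5):dx=-2,dy=-4->C; (3,6):dx=-8,dy=+12->D
  (3,7):dx=+4,dy=+6->C; (3,8):dx=-1,dy=+11->D; (3,9):dx=-7,dy=+2->D; (3,10):dx=-9,dy=+4->D
  (4,5):dx=-5,dy=+2->D; (4,6):dx=-11,dy=+18->D; (4,7):dx=+1,dy=+12->C; (4,8):dx=-4,dy=+17->D
  (4,9):dx=-10,dy=+8->D; (4,10):dx=-12,dy=+10->D; (5,6):dx=-6,dy=+16->D; (5,7):dx=+6,dy=+10->C
  (5,8):dx=+1,dy=+15->C; (5,9):dx=-5,dy=+6->D; (5,10):dx=-7,dy=+8->D; (6,7):dx=+12,dy=-6->D
  (6,8):dx=+7,dy=-1->D; (6,9):dx=+1,dy=-10->D; (6,10):dx=-1,dy=-8->C; (7,8):dx=-5,dy=+5->D
  (7,9):dx=-11,dy=-4->C; (7,10):dx=-13,dy=-2->C; (8,9):dx=-6,dy=-9->C; (8,10):dx=-8,dy=-7->C
  (9,10):dx=-2,dy=+2->D
Step 2: C = 17, D = 28, total pairs = 45.
Step 3: tau = (C - D)/(n(n-1)/2) = (17 - 28)/45 = -0.244444.
Step 4: Exact two-sided p-value (enumerate n! = 3628800 permutations of y under H0): p = 0.380720.
Step 5: alpha = 0.05. fail to reject H0.

tau_b = -0.2444 (C=17, D=28), p = 0.380720, fail to reject H0.


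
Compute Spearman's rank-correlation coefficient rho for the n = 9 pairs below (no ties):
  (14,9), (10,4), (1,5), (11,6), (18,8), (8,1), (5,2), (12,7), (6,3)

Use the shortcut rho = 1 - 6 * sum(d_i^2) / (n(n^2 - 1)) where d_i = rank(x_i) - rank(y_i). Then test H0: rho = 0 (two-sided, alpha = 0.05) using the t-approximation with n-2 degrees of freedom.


Step 1: Rank x and y separately (midranks; no ties here).
rank(x): 14->8, 10->5, 1->1, 11->6, 18->9, 8->4, 5->2, 12->7, 6->3
rank(y): 9->9, 4->4, 5->5, 6->6, 8->8, 1->1, 2->2, 7->7, 3->3
Step 2: d_i = R_x(i) - R_y(i); compute d_i^2.
  (8-9)^2=1, (5-4)^2=1, (1-5)^2=16, (6-6)^2=0, (9-8)^2=1, (4-1)^2=9, (2-2)^2=0, (7-7)^2=0, (3-3)^2=0
sum(d^2) = 28.
Step 3: rho = 1 - 6*28 / (9*(9^2 - 1)) = 1 - 168/720 = 0.766667.
Step 4: Under H0, t = rho * sqrt((n-2)/(1-rho^2)) = 3.1593 ~ t(7).
Step 5: Two-sided p-value from the t-distribution with 7 df = 0.015944.
Step 6: alpha = 0.05. reject H0.

rho = 0.7667, p = 0.015944, reject H0 at alpha = 0.05.


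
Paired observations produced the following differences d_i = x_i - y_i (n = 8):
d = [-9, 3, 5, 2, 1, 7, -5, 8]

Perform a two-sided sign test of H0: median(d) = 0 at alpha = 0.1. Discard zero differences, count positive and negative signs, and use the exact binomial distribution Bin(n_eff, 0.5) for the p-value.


Step 1: Discard zero differences. Original n = 8; n_eff = number of nonzero differences = 8.
Nonzero differences (with sign): -9, +3, +5, +2, +1, +7, -5, +8
Step 2: Count signs: positive = 6, negative = 2.
Step 3: Under H0: P(positive) = 0.5, so the number of positives S ~ Bin(8, 0.5).
Step 4: Two-sided exact p-value = sum of Bin(8,0.5) probabilities at or below the observed probability = 0.289062.
Step 5: alpha = 0.1. fail to reject H0.

n_eff = 8, pos = 6, neg = 2, p = 0.289062, fail to reject H0.


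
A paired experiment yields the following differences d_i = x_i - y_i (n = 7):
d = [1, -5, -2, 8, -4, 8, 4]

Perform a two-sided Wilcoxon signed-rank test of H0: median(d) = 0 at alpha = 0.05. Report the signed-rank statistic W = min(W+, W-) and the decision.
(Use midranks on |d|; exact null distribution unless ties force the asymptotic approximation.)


Step 1: Drop any zero differences (none here) and take |d_i|.
|d| = [1, 5, 2, 8, 4, 8, 4]
Step 2: Midrank |d_i| (ties get averaged ranks).
ranks: |1|->1, |5|->5, |2|->2, |8|->6.5, |4|->3.5, |8|->6.5, |4|->3.5
Step 3: Attach original signs; sum ranks with positive sign and with negative sign.
W+ = 1 + 6.5 + 6.5 + 3.5 = 17.5
W- = 5 + 2 + 3.5 = 10.5
(Check: W+ + W- = 28 should equal n(n+1)/2 = 28.)
Step 4: Test statistic W = min(W+, W-) = 10.5.
Step 5: Ties in |d|, so use the tie-corrected normal approximation.
        E[W] = n(n+1)/4 = 7*8/4 = 14.
        Tie groups: |d|=4 (t=2), |d|=8 (t=2); sum(t^3 - t) = 12.
        Var[W] = n(n+1)(2n+1)/24 - sum(t^3-t)/48 = 840/24 - 12/48 = 34.75.
        z = (W - E[W]) / sqrt(Var[W]) = (10.5 - 14) / 5.8949 = -0.5937.
        Two-sided p = 2*Phi(z) = 0.552691.
Step 6: alpha = 0.05. fail to reject H0.

W+ = 17.5, W- = 10.5, W = min = 10.5, p = 0.552691, fail to reject H0.


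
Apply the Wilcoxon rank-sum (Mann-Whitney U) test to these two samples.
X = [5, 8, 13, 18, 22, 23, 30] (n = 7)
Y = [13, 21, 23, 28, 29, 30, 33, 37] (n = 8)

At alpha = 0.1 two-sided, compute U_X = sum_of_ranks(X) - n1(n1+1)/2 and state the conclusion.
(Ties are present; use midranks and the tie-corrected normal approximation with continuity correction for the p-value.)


Step 1: Combine and sort all 15 observations; assign midranks.
sorted (value, group): (5,X), (8,X), (13,X), (13,Y), (18,X), (21,Y), (22,X), (23,X), (23,Y), (28,Y), (29,Y), (30,X), (30,Y), (33,Y), (37,Y)
ranks: 5->1, 8->2, 13->3.5, 13->3.5, 18->5, 21->6, 22->7, 23->8.5, 23->8.5, 28->10, 29->11, 30->12.5, 30->12.5, 33->14, 37->15
Step 2: Rank sum for X: R1 = 1 + 2 + 3.5 + 5 + 7 + 8.5 + 12.5 = 39.5.
Step 3: U_X = R1 - n1(n1+1)/2 = 39.5 - 7*8/2 = 39.5 - 28 = 11.5.
       U_Y = n1*n2 - U_X = 56 - 11.5 = 44.5.
Step 4: Ties are present, so use the tie-corrected normal approximation (with continuity correction) for the p-value.
Step 5: p-value = 0.063365; compare to alpha = 0.1. reject H0.

U_X = 11.5, p = 0.063365, reject H0 at alpha = 0.1.


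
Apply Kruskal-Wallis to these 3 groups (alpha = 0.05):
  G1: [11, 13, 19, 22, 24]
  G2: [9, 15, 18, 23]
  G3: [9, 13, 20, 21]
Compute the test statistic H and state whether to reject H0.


Step 1: Combine all N = 13 observations and assign midranks.
sorted (value, group, rank): (9,G2,1.5), (9,G3,1.5), (11,G1,3), (13,G1,4.5), (13,G3,4.5), (15,G2,6), (18,G2,7), (19,G1,8), (20,G3,9), (21,G3,10), (22,G1,11), (23,G2,12), (24,G1,13)
Step 2: Sum ranks within each group.
R_1 = 39.5 (n_1 = 5)
R_2 = 26.5 (n_2 = 4)
R_3 = 25 (n_3 = 4)
Step 3: H = 12/(N(N+1)) * sum(R_i^2/n_i) - 3(N+1)
     = 12/(13*14) * (39.5^2/5 + 26.5^2/4 + 25^2/4) - 3*14
     = 0.065934 * 643.862 - 42
     = 0.452473.
Step 4: Ties present; correction factor C = 1 - 12/(13^3 - 13) = 0.994505. Corrected H = 0.452473 / 0.994505 = 0.454972.
Step 5: Under H0, H ~ chi^2(2); p-value = 0.796533.
Step 6: alpha = 0.05. fail to reject H0.

H = 0.4550, df = 2, p = 0.796533, fail to reject H0.


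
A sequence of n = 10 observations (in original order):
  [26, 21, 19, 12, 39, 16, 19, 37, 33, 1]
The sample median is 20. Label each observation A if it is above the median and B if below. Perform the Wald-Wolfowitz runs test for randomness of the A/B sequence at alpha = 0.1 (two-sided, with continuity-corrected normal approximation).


Step 1: Compute median = 20; label A = above, B = below.
Labels in order: AABBABBAAB  (n_A = 5, n_B = 5)
Step 2: Count runs R = 6.
Step 3: Under H0 (random ordering), E[R] = 2*n_A*n_B/(n_A+n_B) + 1 = 2*5*5/10 + 1 = 6.0000.
        Var[R] = 2*n_A*n_B*(2*n_A*n_B - n_A - n_B) / ((n_A+n_B)^2 * (n_A+n_B-1)) = 2000/900 = 2.2222.
        SD[R] = 1.4907.
Step 4: R = E[R], so z = 0 with no continuity correction.
Step 5: Two-sided p-value via normal approximation = 2*(1 - Phi(|z|)) = 1.000000.
Step 6: alpha = 0.1. fail to reject H0.

R = 6, z = 0.0000, p = 1.000000, fail to reject H0.


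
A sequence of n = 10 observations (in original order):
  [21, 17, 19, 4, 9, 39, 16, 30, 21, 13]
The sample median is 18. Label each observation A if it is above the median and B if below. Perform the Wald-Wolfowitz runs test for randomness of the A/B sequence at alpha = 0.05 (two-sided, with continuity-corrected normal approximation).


Step 1: Compute median = 18; label A = above, B = below.
Labels in order: ABABBABAAB  (n_A = 5, n_B = 5)
Step 2: Count runs R = 8.
Step 3: Under H0 (random ordering), E[R] = 2*n_A*n_B/(n_A+n_B) + 1 = 2*5*5/10 + 1 = 6.0000.
        Var[R] = 2*n_A*n_B*(2*n_A*n_B - n_A - n_B) / ((n_A+n_B)^2 * (n_A+n_B-1)) = 2000/900 = 2.2222.
        SD[R] = 1.4907.
Step 4: Continuity-corrected z = (R - 0.5 - E[R]) / SD[R] = (8 - 0.5 - 6.0000) / 1.4907 = 1.0062.
Step 5: Two-sided p-value via normal approximation = 2*(1 - Phi(|z|)) = 0.314305.
Step 6: alpha = 0.05. fail to reject H0.

R = 8, z = 1.0062, p = 0.314305, fail to reject H0.


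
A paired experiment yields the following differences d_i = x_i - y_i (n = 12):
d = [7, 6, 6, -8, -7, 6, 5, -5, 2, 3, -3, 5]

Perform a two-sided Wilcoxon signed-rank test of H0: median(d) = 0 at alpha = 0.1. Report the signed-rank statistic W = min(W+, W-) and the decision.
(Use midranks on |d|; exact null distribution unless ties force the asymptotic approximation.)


Step 1: Drop any zero differences (none here) and take |d_i|.
|d| = [7, 6, 6, 8, 7, 6, 5, 5, 2, 3, 3, 5]
Step 2: Midrank |d_i| (ties get averaged ranks).
ranks: |7|->10.5, |6|->8, |6|->8, |8|->12, |7|->10.5, |6|->8, |5|->5, |5|->5, |2|->1, |3|->2.5, |3|->2.5, |5|->5
Step 3: Attach original signs; sum ranks with positive sign and with negative sign.
W+ = 10.5 + 8 + 8 + 8 + 5 + 1 + 2.5 + 5 = 48
W- = 12 + 10.5 + 5 + 2.5 = 30
(Check: W+ + W- = 78 should equal n(n+1)/2 = 78.)
Step 4: Test statistic W = min(W+, W-) = 30.
Step 5: Ties in |d|, so use the tie-corrected normal approximation.
        E[W] = n(n+1)/4 = 12*13/4 = 39.
        Tie groups: |d|=3 (t=2), |d|=5 (t=3), |d|=6 (t=3), |d|=7 (t=2); sum(t^3 - t) = 60.
        Var[W] = n(n+1)(2n+1)/24 - sum(t^3-t)/48 = 3900/24 - 60/48 = 161.25.
        z = (W - E[W]) / sqrt(Var[W]) = (30 - 39) / 12.6984 = -0.7087.
        Two-sided p = 2*Phi(z) = 0.478480.
Step 6: alpha = 0.1. fail to reject H0.

W+ = 48, W- = 30, W = min = 30, p = 0.478480, fail to reject H0.


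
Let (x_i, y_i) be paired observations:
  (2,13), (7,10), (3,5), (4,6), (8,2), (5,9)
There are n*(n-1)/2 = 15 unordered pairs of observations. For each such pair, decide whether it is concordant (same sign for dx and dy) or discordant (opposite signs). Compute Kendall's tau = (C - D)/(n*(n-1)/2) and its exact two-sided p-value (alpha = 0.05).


Step 1: Enumerate the 15 unordered pairs (i,j) with i<j and classify each by sign(x_j-x_i) * sign(y_j-y_i).
  (1,2):dx=+5,dy=-3->D; (1,3):dx=+1,dy=-8->D; (1,4):dx=+2,dy=-7->D; (1,5):dx=+6,dy=-11->D
  (1,6):dx=+3,dy=-4->D; (2,3):dx=-4,dy=-5->C; (2,4):dx=-3,dy=-4->C; (2,5):dx=+1,dy=-8->D
  (2,6):dx=-2,dy=-1->C; (3,4):dx=+1,dy=+1->C; (3,5):dx=+5,dy=-3->D; (3,6):dx=+2,dy=+4->C
  (4,5):dx=+4,dy=-4->D; (4,6):dx=+1,dy=+3->C; (5,6):dx=-3,dy=+7->D
Step 2: C = 6, D = 9, total pairs = 15.
Step 3: tau = (C - D)/(n(n-1)/2) = (6 - 9)/15 = -0.200000.
Step 4: Exact two-sided p-value (enumerate n! = 720 permutations of y under H0): p = 0.719444.
Step 5: alpha = 0.05. fail to reject H0.

tau_b = -0.2000 (C=6, D=9), p = 0.719444, fail to reject H0.


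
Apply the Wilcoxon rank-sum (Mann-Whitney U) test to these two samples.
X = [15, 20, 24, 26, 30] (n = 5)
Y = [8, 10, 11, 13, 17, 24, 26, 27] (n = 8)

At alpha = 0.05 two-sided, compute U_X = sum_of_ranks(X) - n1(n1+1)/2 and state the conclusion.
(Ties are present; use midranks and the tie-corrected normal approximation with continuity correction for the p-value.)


Step 1: Combine and sort all 13 observations; assign midranks.
sorted (value, group): (8,Y), (10,Y), (11,Y), (13,Y), (15,X), (17,Y), (20,X), (24,X), (24,Y), (26,X), (26,Y), (27,Y), (30,X)
ranks: 8->1, 10->2, 11->3, 13->4, 15->5, 17->6, 20->7, 24->8.5, 24->8.5, 26->10.5, 26->10.5, 27->12, 30->13
Step 2: Rank sum for X: R1 = 5 + 7 + 8.5 + 10.5 + 13 = 44.
Step 3: U_X = R1 - n1(n1+1)/2 = 44 - 5*6/2 = 44 - 15 = 29.
       U_Y = n1*n2 - U_X = 40 - 29 = 11.
Step 4: Ties are present, so use the tie-corrected normal approximation (with continuity correction) for the p-value.
Step 5: p-value = 0.212139; compare to alpha = 0.05. fail to reject H0.

U_X = 29, p = 0.212139, fail to reject H0 at alpha = 0.05.


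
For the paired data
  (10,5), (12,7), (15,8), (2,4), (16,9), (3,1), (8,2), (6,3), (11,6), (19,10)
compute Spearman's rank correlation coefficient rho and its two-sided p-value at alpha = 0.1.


Step 1: Rank x and y separately (midranks; no ties here).
rank(x): 10->5, 12->7, 15->8, 2->1, 16->9, 3->2, 8->4, 6->3, 11->6, 19->10
rank(y): 5->5, 7->7, 8->8, 4->4, 9->9, 1->1, 2->2, 3->3, 6->6, 10->10
Step 2: d_i = R_x(i) - R_y(i); compute d_i^2.
  (5-5)^2=0, (7-7)^2=0, (8-8)^2=0, (1-4)^2=9, (9-9)^2=0, (2-1)^2=1, (4-2)^2=4, (3-3)^2=0, (6-6)^2=0, (10-10)^2=0
sum(d^2) = 14.
Step 3: rho = 1 - 6*14 / (10*(10^2 - 1)) = 1 - 84/990 = 0.915152.
Step 4: Under H0, t = rho * sqrt((n-2)/(1-rho^2)) = 6.4212 ~ t(8).
Step 5: Two-sided p-value from the t-distribution with 8 df = 0.000204.
Step 6: alpha = 0.1. reject H0.

rho = 0.9152, p = 0.000204, reject H0 at alpha = 0.1.


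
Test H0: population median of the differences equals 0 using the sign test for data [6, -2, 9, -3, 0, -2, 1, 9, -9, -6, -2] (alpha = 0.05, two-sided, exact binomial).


Step 1: Discard zero differences. Original n = 11; n_eff = number of nonzero differences = 10.
Nonzero differences (with sign): +6, -2, +9, -3, -2, +1, +9, -9, -6, -2
Step 2: Count signs: positive = 4, negative = 6.
Step 3: Under H0: P(positive) = 0.5, so the number of positives S ~ Bin(10, 0.5).
Step 4: Two-sided exact p-value = sum of Bin(10,0.5) probabilities at or below the observed probability = 0.753906.
Step 5: alpha = 0.05. fail to reject H0.

n_eff = 10, pos = 4, neg = 6, p = 0.753906, fail to reject H0.


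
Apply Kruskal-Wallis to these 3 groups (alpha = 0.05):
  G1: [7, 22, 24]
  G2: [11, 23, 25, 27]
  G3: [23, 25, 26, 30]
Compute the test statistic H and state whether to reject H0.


Step 1: Combine all N = 11 observations and assign midranks.
sorted (value, group, rank): (7,G1,1), (11,G2,2), (22,G1,3), (23,G2,4.5), (23,G3,4.5), (24,G1,6), (25,G2,7.5), (25,G3,7.5), (26,G3,9), (27,G2,10), (30,G3,11)
Step 2: Sum ranks within each group.
R_1 = 10 (n_1 = 3)
R_2 = 24 (n_2 = 4)
R_3 = 32 (n_3 = 4)
Step 3: H = 12/(N(N+1)) * sum(R_i^2/n_i) - 3(N+1)
     = 12/(11*12) * (10^2/3 + 24^2/4 + 32^2/4) - 3*12
     = 0.090909 * 433.333 - 36
     = 3.393939.
Step 4: Ties present; correction factor C = 1 - 12/(11^3 - 11) = 0.990909. Corrected H = 3.393939 / 0.990909 = 3.425076.
Step 5: Under H0, H ~ chi^2(2); p-value = 0.180407.
Step 6: alpha = 0.05. fail to reject H0.

H = 3.4251, df = 2, p = 0.180407, fail to reject H0.


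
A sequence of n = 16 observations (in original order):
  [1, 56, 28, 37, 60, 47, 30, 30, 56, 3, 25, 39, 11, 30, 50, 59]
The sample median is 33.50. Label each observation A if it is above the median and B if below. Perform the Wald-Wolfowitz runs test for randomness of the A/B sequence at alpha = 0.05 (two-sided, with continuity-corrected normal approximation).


Step 1: Compute median = 33.50; label A = above, B = below.
Labels in order: BABAAABBABBABBAA  (n_A = 8, n_B = 8)
Step 2: Count runs R = 10.
Step 3: Under H0 (random ordering), E[R] = 2*n_A*n_B/(n_A+n_B) + 1 = 2*8*8/16 + 1 = 9.0000.
        Var[R] = 2*n_A*n_B*(2*n_A*n_B - n_A - n_B) / ((n_A+n_B)^2 * (n_A+n_B-1)) = 14336/3840 = 3.7333.
        SD[R] = 1.9322.
Step 4: Continuity-corrected z = (R - 0.5 - E[R]) / SD[R] = (10 - 0.5 - 9.0000) / 1.9322 = 0.2588.
Step 5: Two-sided p-value via normal approximation = 2*(1 - Phi(|z|)) = 0.795809.
Step 6: alpha = 0.05. fail to reject H0.

R = 10, z = 0.2588, p = 0.795809, fail to reject H0.


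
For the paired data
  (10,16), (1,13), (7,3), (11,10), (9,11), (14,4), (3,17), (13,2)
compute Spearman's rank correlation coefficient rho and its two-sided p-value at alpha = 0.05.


Step 1: Rank x and y separately (midranks; no ties here).
rank(x): 10->5, 1->1, 7->3, 11->6, 9->4, 14->8, 3->2, 13->7
rank(y): 16->7, 13->6, 3->2, 10->4, 11->5, 4->3, 17->8, 2->1
Step 2: d_i = R_x(i) - R_y(i); compute d_i^2.
  (5-7)^2=4, (1-6)^2=25, (3-2)^2=1, (6-4)^2=4, (4-5)^2=1, (8-3)^2=25, (2-8)^2=36, (7-1)^2=36
sum(d^2) = 132.
Step 3: rho = 1 - 6*132 / (8*(8^2 - 1)) = 1 - 792/504 = -0.571429.
Step 4: Under H0, t = rho * sqrt((n-2)/(1-rho^2)) = -1.7056 ~ t(6).
Step 5: Two-sided p-value from the t-distribution with 6 df = 0.138960.
Step 6: alpha = 0.05. fail to reject H0.

rho = -0.5714, p = 0.138960, fail to reject H0 at alpha = 0.05.


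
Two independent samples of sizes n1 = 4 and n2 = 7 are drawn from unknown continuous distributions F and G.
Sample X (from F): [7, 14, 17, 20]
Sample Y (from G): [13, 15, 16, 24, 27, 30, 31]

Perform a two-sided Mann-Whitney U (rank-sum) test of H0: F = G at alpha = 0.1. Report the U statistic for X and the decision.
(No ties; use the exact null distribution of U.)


Step 1: Combine and sort all 11 observations; assign midranks.
sorted (value, group): (7,X), (13,Y), (14,X), (15,Y), (16,Y), (17,X), (20,X), (24,Y), (27,Y), (30,Y), (31,Y)
ranks: 7->1, 13->2, 14->3, 15->4, 16->5, 17->6, 20->7, 24->8, 27->9, 30->10, 31->11
Step 2: Rank sum for X: R1 = 1 + 3 + 6 + 7 = 17.
Step 3: U_X = R1 - n1(n1+1)/2 = 17 - 4*5/2 = 17 - 10 = 7.
       U_Y = n1*n2 - U_X = 28 - 7 = 21.
Step 4: No ties, so the exact null distribution of U (based on enumerating the C(11,4) = 330 equally likely rank assignments) gives the two-sided p-value.
Step 5: p-value = 0.230303; compare to alpha = 0.1. fail to reject H0.

U_X = 7, p = 0.230303, fail to reject H0 at alpha = 0.1.


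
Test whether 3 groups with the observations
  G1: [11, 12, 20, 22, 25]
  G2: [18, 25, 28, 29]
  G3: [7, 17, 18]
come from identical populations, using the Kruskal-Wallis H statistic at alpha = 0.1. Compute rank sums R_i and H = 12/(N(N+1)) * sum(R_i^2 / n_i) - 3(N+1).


Step 1: Combine all N = 12 observations and assign midranks.
sorted (value, group, rank): (7,G3,1), (11,G1,2), (12,G1,3), (17,G3,4), (18,G2,5.5), (18,G3,5.5), (20,G1,7), (22,G1,8), (25,G1,9.5), (25,G2,9.5), (28,G2,11), (29,G2,12)
Step 2: Sum ranks within each group.
R_1 = 29.5 (n_1 = 5)
R_2 = 38 (n_2 = 4)
R_3 = 10.5 (n_3 = 3)
Step 3: H = 12/(N(N+1)) * sum(R_i^2/n_i) - 3(N+1)
     = 12/(12*13) * (29.5^2/5 + 38^2/4 + 10.5^2/3) - 3*13
     = 0.076923 * 571.8 - 39
     = 4.984615.
Step 4: Ties present; correction factor C = 1 - 12/(12^3 - 12) = 0.993007. Corrected H = 4.984615 / 0.993007 = 5.019718.
Step 5: Under H0, H ~ chi^2(2); p-value = 0.081280.
Step 6: alpha = 0.1. reject H0.

H = 5.0197, df = 2, p = 0.081280, reject H0.


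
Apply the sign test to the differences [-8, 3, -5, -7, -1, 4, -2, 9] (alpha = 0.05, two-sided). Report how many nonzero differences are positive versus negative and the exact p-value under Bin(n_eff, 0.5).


Step 1: Discard zero differences. Original n = 8; n_eff = number of nonzero differences = 8.
Nonzero differences (with sign): -8, +3, -5, -7, -1, +4, -2, +9
Step 2: Count signs: positive = 3, negative = 5.
Step 3: Under H0: P(positive) = 0.5, so the number of positives S ~ Bin(8, 0.5).
Step 4: Two-sided exact p-value = sum of Bin(8,0.5) probabilities at or below the observed probability = 0.726562.
Step 5: alpha = 0.05. fail to reject H0.

n_eff = 8, pos = 3, neg = 5, p = 0.726562, fail to reject H0.


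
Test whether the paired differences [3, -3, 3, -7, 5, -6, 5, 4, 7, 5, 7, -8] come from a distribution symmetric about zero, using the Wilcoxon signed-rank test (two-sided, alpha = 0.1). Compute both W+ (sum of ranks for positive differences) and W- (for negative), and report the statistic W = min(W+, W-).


Step 1: Drop any zero differences (none here) and take |d_i|.
|d| = [3, 3, 3, 7, 5, 6, 5, 4, 7, 5, 7, 8]
Step 2: Midrank |d_i| (ties get averaged ranks).
ranks: |3|->2, |3|->2, |3|->2, |7|->10, |5|->6, |6|->8, |5|->6, |4|->4, |7|->10, |5|->6, |7|->10, |8|->12
Step 3: Attach original signs; sum ranks with positive sign and with negative sign.
W+ = 2 + 2 + 6 + 6 + 4 + 10 + 6 + 10 = 46
W- = 2 + 10 + 8 + 12 = 32
(Check: W+ + W- = 78 should equal n(n+1)/2 = 78.)
Step 4: Test statistic W = min(W+, W-) = 32.
Step 5: Ties in |d|, so use the tie-corrected normal approximation.
        E[W] = n(n+1)/4 = 12*13/4 = 39.
        Tie groups: |d|=3 (t=3), |d|=5 (t=3), |d|=7 (t=3); sum(t^3 - t) = 72.
        Var[W] = n(n+1)(2n+1)/24 - sum(t^3-t)/48 = 3900/24 - 72/48 = 161.
        z = (W - E[W]) / sqrt(Var[W]) = (32 - 39) / 12.6886 = -0.5517.
        Two-sided p = 2*Phi(z) = 0.581169.
Step 6: alpha = 0.1. fail to reject H0.

W+ = 46, W- = 32, W = min = 32, p = 0.581169, fail to reject H0.


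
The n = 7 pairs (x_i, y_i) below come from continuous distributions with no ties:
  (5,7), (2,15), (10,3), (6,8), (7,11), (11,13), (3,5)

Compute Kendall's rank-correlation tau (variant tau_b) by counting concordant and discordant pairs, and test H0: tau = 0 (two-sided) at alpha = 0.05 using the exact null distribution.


Step 1: Enumerate the 21 unordered pairs (i,j) with i<j and classify each by sign(x_j-x_i) * sign(y_j-y_i).
  (1,2):dx=-3,dy=+8->D; (1,3):dx=+5,dy=-4->D; (1,4):dx=+1,dy=+1->C; (1,5):dx=+2,dy=+4->C
  (1,6):dx=+6,dy=+6->C; (1,7):dx=-2,dy=-2->C; (2,3):dx=+8,dy=-12->D; (2,4):dx=+4,dy=-7->D
  (2,5):dx=+5,dy=-4->D; (2,6):dx=+9,dy=-2->D; (2,7):dx=+1,dy=-10->D; (3,4):dx=-4,dy=+5->D
  (3,5):dx=-3,dy=+8->D; (3,6):dx=+1,dy=+10->C; (3,7):dx=-7,dy=+2->D; (4,5):dx=+1,dy=+3->C
  (4,6):dx=+5,dy=+5->C; (4,7):dx=-3,dy=-3->C; (5,6):dx=+4,dy=+2->C; (5,7):dx=-4,dy=-6->C
  (6,7):dx=-8,dy=-8->C
Step 2: C = 11, D = 10, total pairs = 21.
Step 3: tau = (C - D)/(n(n-1)/2) = (11 - 10)/21 = 0.047619.
Step 4: Exact two-sided p-value (enumerate n! = 5040 permutations of y under H0): p = 1.000000.
Step 5: alpha = 0.05. fail to reject H0.

tau_b = 0.0476 (C=11, D=10), p = 1.000000, fail to reject H0.


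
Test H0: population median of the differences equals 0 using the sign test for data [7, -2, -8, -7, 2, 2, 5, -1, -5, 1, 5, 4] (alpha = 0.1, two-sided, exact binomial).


Step 1: Discard zero differences. Original n = 12; n_eff = number of nonzero differences = 12.
Nonzero differences (with sign): +7, -2, -8, -7, +2, +2, +5, -1, -5, +1, +5, +4
Step 2: Count signs: positive = 7, negative = 5.
Step 3: Under H0: P(positive) = 0.5, so the number of positives S ~ Bin(12, 0.5).
Step 4: Two-sided exact p-value = sum of Bin(12,0.5) probabilities at or below the observed probability = 0.774414.
Step 5: alpha = 0.1. fail to reject H0.

n_eff = 12, pos = 7, neg = 5, p = 0.774414, fail to reject H0.


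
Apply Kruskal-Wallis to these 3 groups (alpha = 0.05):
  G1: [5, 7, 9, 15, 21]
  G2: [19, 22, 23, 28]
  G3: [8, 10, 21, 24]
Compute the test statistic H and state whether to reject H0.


Step 1: Combine all N = 13 observations and assign midranks.
sorted (value, group, rank): (5,G1,1), (7,G1,2), (8,G3,3), (9,G1,4), (10,G3,5), (15,G1,6), (19,G2,7), (21,G1,8.5), (21,G3,8.5), (22,G2,10), (23,G2,11), (24,G3,12), (28,G2,13)
Step 2: Sum ranks within each group.
R_1 = 21.5 (n_1 = 5)
R_2 = 41 (n_2 = 4)
R_3 = 28.5 (n_3 = 4)
Step 3: H = 12/(N(N+1)) * sum(R_i^2/n_i) - 3(N+1)
     = 12/(13*14) * (21.5^2/5 + 41^2/4 + 28.5^2/4) - 3*14
     = 0.065934 * 715.763 - 42
     = 5.193132.
Step 4: Ties present; correction factor C = 1 - 6/(13^3 - 13) = 0.997253. Corrected H = 5.193132 / 0.997253 = 5.207438.
Step 5: Under H0, H ~ chi^2(2); p-value = 0.073998.
Step 6: alpha = 0.05. fail to reject H0.

H = 5.2074, df = 2, p = 0.073998, fail to reject H0.


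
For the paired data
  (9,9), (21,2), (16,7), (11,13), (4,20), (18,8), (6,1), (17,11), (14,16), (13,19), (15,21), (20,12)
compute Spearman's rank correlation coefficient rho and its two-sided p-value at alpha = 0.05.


Step 1: Rank x and y separately (midranks; no ties here).
rank(x): 9->3, 21->12, 16->8, 11->4, 4->1, 18->10, 6->2, 17->9, 14->6, 13->5, 15->7, 20->11
rank(y): 9->5, 2->2, 7->3, 13->8, 20->11, 8->4, 1->1, 11->6, 16->9, 19->10, 21->12, 12->7
Step 2: d_i = R_x(i) - R_y(i); compute d_i^2.
  (3-5)^2=4, (12-2)^2=100, (8-3)^2=25, (4-8)^2=16, (1-11)^2=100, (10-4)^2=36, (2-1)^2=1, (9-6)^2=9, (6-9)^2=9, (5-10)^2=25, (7-12)^2=25, (11-7)^2=16
sum(d^2) = 366.
Step 3: rho = 1 - 6*366 / (12*(12^2 - 1)) = 1 - 2196/1716 = -0.279720.
Step 4: Under H0, t = rho * sqrt((n-2)/(1-rho^2)) = -0.9213 ~ t(10).
Step 5: Two-sided p-value from the t-distribution with 10 df = 0.378569.
Step 6: alpha = 0.05. fail to reject H0.

rho = -0.2797, p = 0.378569, fail to reject H0 at alpha = 0.05.


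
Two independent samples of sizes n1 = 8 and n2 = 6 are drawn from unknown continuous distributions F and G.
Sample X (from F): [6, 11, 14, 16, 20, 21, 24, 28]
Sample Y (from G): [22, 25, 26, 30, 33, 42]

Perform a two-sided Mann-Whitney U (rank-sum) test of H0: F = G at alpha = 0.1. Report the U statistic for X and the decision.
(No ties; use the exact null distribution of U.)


Step 1: Combine and sort all 14 observations; assign midranks.
sorted (value, group): (6,X), (11,X), (14,X), (16,X), (20,X), (21,X), (22,Y), (24,X), (25,Y), (26,Y), (28,X), (30,Y), (33,Y), (42,Y)
ranks: 6->1, 11->2, 14->3, 16->4, 20->5, 21->6, 22->7, 24->8, 25->9, 26->10, 28->11, 30->12, 33->13, 42->14
Step 2: Rank sum for X: R1 = 1 + 2 + 3 + 4 + 5 + 6 + 8 + 11 = 40.
Step 3: U_X = R1 - n1(n1+1)/2 = 40 - 8*9/2 = 40 - 36 = 4.
       U_Y = n1*n2 - U_X = 48 - 4 = 44.
Step 4: No ties, so the exact null distribution of U (based on enumerating the C(14,8) = 3003 equally likely rank assignments) gives the two-sided p-value.
Step 5: p-value = 0.007992; compare to alpha = 0.1. reject H0.

U_X = 4, p = 0.007992, reject H0 at alpha = 0.1.


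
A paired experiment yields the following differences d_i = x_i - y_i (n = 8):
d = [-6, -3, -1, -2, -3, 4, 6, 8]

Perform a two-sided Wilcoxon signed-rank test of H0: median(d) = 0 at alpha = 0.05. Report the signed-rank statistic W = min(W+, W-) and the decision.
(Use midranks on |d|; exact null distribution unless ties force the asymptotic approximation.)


Step 1: Drop any zero differences (none here) and take |d_i|.
|d| = [6, 3, 1, 2, 3, 4, 6, 8]
Step 2: Midrank |d_i| (ties get averaged ranks).
ranks: |6|->6.5, |3|->3.5, |1|->1, |2|->2, |3|->3.5, |4|->5, |6|->6.5, |8|->8
Step 3: Attach original signs; sum ranks with positive sign and with negative sign.
W+ = 5 + 6.5 + 8 = 19.5
W- = 6.5 + 3.5 + 1 + 2 + 3.5 = 16.5
(Check: W+ + W- = 36 should equal n(n+1)/2 = 36.)
Step 4: Test statistic W = min(W+, W-) = 16.5.
Step 5: Ties in |d|, so use the tie-corrected normal approximation.
        E[W] = n(n+1)/4 = 8*9/4 = 18.
        Tie groups: |d|=3 (t=2), |d|=6 (t=2); sum(t^3 - t) = 12.
        Var[W] = n(n+1)(2n+1)/24 - sum(t^3-t)/48 = 1224/24 - 12/48 = 50.75.
        z = (W - E[W]) / sqrt(Var[W]) = (16.5 - 18) / 7.1239 = -0.2106.
        Two-sided p = 2*Phi(z) = 0.833232.
Step 6: alpha = 0.05. fail to reject H0.

W+ = 19.5, W- = 16.5, W = min = 16.5, p = 0.833232, fail to reject H0.


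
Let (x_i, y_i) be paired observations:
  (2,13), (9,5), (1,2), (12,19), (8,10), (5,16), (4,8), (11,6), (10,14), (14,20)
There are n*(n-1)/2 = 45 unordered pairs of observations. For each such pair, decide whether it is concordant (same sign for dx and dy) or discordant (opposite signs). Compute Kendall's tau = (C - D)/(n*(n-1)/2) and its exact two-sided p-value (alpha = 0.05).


Step 1: Enumerate the 45 unordered pairs (i,j) with i<j and classify each by sign(x_j-x_i) * sign(y_j-y_i).
  (1,2):dx=+7,dy=-8->D; (1,3):dx=-1,dy=-11->C; (1,4):dx=+10,dy=+6->C; (1,5):dx=+6,dy=-3->D
  (1,6):dx=+3,dy=+3->C; (1,7):dx=+2,dy=-5->D; (1,8):dx=+9,dy=-7->D; (1,9):dx=+8,dy=+1->C
  (1,10):dx=+12,dy=+7->C; (2,3):dx=-8,dy=-3->C; (2,4):dx=+3,dy=+14->C; (2,5):dx=-1,dy=+5->D
  (2,6):dx=-4,dy=+11->D; (2,7):dx=-5,dy=+3->D; (2,8):dx=+2,dy=+1->C; (2,9):dx=+1,dy=+9->C
  (2,10):dx=+5,dy=+15->C; (3,4):dx=+11,dy=+17->C; (3,5):dx=+7,dy=+8->C; (3,6):dx=+4,dy=+14->C
  (3,7):dx=+3,dy=+6->C; (3,8):dx=+10,dy=+4->C; (3,9):dx=+9,dy=+12->C; (3,10):dx=+13,dy=+18->C
  (4,5):dx=-4,dy=-9->C; (4,6):dx=-7,dy=-3->C; (4,7):dx=-8,dy=-11->C; (4,8):dx=-1,dy=-13->C
  (4,9):dx=-2,dy=-5->C; (4,10):dx=+2,dy=+1->C; (5,6):dx=-3,dy=+6->D; (5,7):dx=-4,dy=-2->C
  (5,8):dx=+3,dy=-4->D; (5,9):dx=+2,dy=+4->C; (5,10):dx=+6,dy=+10->C; (6,7):dx=-1,dy=-8->C
  (6,8):dx=+6,dy=-10->D; (6,9):dx=+5,dy=-2->D; (6,10):dx=+9,dy=+4->C; (7,8):dx=+7,dy=-2->D
  (7,9):dx=+6,dy=+6->C; (7,10):dx=+10,dy=+12->C; (8,9):dx=-1,dy=+8->D; (8,10):dx=+3,dy=+14->C
  (9,10):dx=+4,dy=+6->C
Step 2: C = 32, D = 13, total pairs = 45.
Step 3: tau = (C - D)/(n(n-1)/2) = (32 - 13)/45 = 0.422222.
Step 4: Exact two-sided p-value (enumerate n! = 3628800 permutations of y under H0): p = 0.108313.
Step 5: alpha = 0.05. fail to reject H0.

tau_b = 0.4222 (C=32, D=13), p = 0.108313, fail to reject H0.


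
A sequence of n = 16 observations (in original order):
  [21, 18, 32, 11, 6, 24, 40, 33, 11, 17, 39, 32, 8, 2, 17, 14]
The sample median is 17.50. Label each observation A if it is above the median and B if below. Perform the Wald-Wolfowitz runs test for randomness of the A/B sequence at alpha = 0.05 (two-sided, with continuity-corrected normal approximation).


Step 1: Compute median = 17.50; label A = above, B = below.
Labels in order: AAABBAAABBAABBBB  (n_A = 8, n_B = 8)
Step 2: Count runs R = 6.
Step 3: Under H0 (random ordering), E[R] = 2*n_A*n_B/(n_A+n_B) + 1 = 2*8*8/16 + 1 = 9.0000.
        Var[R] = 2*n_A*n_B*(2*n_A*n_B - n_A - n_B) / ((n_A+n_B)^2 * (n_A+n_B-1)) = 14336/3840 = 3.7333.
        SD[R] = 1.9322.
Step 4: Continuity-corrected z = (R + 0.5 - E[R]) / SD[R] = (6 + 0.5 - 9.0000) / 1.9322 = -1.2939.
Step 5: Two-sided p-value via normal approximation = 2*(1 - Phi(|z|)) = 0.195709.
Step 6: alpha = 0.05. fail to reject H0.

R = 6, z = -1.2939, p = 0.195709, fail to reject H0.


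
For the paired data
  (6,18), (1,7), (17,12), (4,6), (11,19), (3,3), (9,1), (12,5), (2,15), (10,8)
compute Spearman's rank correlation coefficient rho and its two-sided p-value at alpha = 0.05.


Step 1: Rank x and y separately (midranks; no ties here).
rank(x): 6->5, 1->1, 17->10, 4->4, 11->8, 3->3, 9->6, 12->9, 2->2, 10->7
rank(y): 18->9, 7->5, 12->7, 6->4, 19->10, 3->2, 1->1, 5->3, 15->8, 8->6
Step 2: d_i = R_x(i) - R_y(i); compute d_i^2.
  (5-9)^2=16, (1-5)^2=16, (10-7)^2=9, (4-4)^2=0, (8-10)^2=4, (3-2)^2=1, (6-1)^2=25, (9-3)^2=36, (2-8)^2=36, (7-6)^2=1
sum(d^2) = 144.
Step 3: rho = 1 - 6*144 / (10*(10^2 - 1)) = 1 - 864/990 = 0.127273.
Step 4: Under H0, t = rho * sqrt((n-2)/(1-rho^2)) = 0.3629 ~ t(8).
Step 5: Two-sided p-value from the t-distribution with 8 df = 0.726057.
Step 6: alpha = 0.05. fail to reject H0.

rho = 0.1273, p = 0.726057, fail to reject H0 at alpha = 0.05.
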